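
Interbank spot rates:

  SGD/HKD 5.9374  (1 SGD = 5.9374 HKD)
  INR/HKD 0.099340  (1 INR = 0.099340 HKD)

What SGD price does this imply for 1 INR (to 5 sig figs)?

1 INR × 0.099340 = 0.09934 HKD
0.09934 HKD ÷ 5.9374 = 0.0167312 SGD

INR/SGD = 0.016731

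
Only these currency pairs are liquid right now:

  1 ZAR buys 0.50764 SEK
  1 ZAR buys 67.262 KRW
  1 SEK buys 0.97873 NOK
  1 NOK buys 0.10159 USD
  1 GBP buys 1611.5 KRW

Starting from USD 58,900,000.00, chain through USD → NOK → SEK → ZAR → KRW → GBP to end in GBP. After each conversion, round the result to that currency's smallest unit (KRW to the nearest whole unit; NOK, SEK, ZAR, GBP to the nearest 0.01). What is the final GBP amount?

USD 58,900,000.00 ÷ 0.10159 = NOK 579,781,474.55
NOK 579,781,474.55 ÷ 0.97873 = SEK 592,381,427.51
SEK 592,381,427.51 ÷ 0.50764 = ZAR 1,166,932,132.04
ZAR 1,166,932,132.04 × 67.262 = KRW 78,490,189,065
KRW 78,490,189,065 ÷ 1611.5 = GBP 48,706,291.69

GBP 48,706,291.69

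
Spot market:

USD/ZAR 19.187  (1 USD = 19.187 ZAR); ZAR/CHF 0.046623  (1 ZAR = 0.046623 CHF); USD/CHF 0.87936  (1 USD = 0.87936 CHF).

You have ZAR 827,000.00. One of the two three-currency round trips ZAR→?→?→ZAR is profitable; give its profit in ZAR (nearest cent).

Profit: ZAR 14,290.71

Profitable loop is ZAR → CHF → USD → ZAR:
ZAR 827,000.00 × 0.046623 = CHF 38,557.22
CHF 38,557.22 ÷ 0.87936 = USD 43,846.91
USD 43,846.91 × 19.187 = ZAR 841,290.71
Profit = ZAR 841,290.71 − ZAR 827,000.00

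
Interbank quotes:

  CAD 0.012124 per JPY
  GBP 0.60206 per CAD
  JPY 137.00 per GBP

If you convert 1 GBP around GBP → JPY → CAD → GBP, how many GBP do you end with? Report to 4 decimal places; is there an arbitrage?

Around GBP → JPY → CAD → GBP: 1 × 137.00 × 0.012124 × 0.60206 = 1.000014
Product ≈ 1 (deviation 0.001%, within rounding noise).

1.0000 (no arbitrage)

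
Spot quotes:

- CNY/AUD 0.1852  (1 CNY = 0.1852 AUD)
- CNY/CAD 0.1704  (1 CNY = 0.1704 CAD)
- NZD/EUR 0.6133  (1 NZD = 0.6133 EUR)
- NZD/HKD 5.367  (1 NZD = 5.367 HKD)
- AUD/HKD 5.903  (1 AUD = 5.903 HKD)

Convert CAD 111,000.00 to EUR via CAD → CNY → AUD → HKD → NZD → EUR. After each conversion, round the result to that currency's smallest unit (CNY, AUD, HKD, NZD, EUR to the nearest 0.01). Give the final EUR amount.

EUR 81,378.28

CAD 111,000.00 ÷ 0.1704 = CNY 651,408.45
CNY 651,408.45 × 0.1852 = AUD 120,640.84
AUD 120,640.84 × 5.903 = HKD 712,142.88
HKD 712,142.88 ÷ 5.367 = NZD 132,689.19
NZD 132,689.19 × 0.6133 = EUR 81,378.28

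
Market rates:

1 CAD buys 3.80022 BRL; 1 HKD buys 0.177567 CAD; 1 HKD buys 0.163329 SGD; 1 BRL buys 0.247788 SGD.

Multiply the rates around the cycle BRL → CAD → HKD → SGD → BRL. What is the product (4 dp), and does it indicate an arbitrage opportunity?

Around BRL → CAD → HKD → SGD → BRL: 1 ÷ 3.80022 ÷ 0.177567 × 0.163329 ÷ 0.247788 = 0.976814
Product < 1; profitable direction is BRL → SGD → HKD → CAD → BRL.

0.9768 (arbitrage exists)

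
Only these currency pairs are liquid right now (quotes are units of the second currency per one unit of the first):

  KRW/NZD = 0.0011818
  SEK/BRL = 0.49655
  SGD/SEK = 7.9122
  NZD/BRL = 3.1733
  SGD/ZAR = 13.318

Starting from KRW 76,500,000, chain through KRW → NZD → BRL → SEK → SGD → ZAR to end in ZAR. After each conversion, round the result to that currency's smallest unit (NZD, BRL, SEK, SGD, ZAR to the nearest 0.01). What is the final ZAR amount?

KRW 76,500,000 × 0.0011818 = NZD 90,407.70
NZD 90,407.70 × 3.1733 = BRL 286,890.75
BRL 286,890.75 ÷ 0.49655 = SEK 577,768.10
SEK 577,768.10 ÷ 7.9122 = SGD 73,022.43
SGD 73,022.43 × 13.318 = ZAR 972,512.72

ZAR 972,512.72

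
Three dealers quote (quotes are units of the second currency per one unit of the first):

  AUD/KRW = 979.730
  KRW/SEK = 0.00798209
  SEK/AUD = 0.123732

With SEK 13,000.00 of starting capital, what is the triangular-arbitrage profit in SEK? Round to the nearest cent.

Profitable loop is SEK → KRW → AUD → SEK:
SEK 13,000.00 ÷ 0.00798209 = KRW 1,628,646
KRW 1,628,646 ÷ 979.730 = AUD 1,662.34
AUD 1,662.34 ÷ 0.123732 = SEK 13,435.02
Profit = SEK 13,435.02 − SEK 13,000.00

Profit: SEK 435.02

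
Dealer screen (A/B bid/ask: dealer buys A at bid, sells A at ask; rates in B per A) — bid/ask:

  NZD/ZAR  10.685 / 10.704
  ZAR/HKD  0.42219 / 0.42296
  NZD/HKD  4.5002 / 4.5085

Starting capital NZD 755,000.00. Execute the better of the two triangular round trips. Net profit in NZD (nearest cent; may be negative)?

Best loop NZD → ZAR → HKD → NZD:
NZD 755,000.00 × 10.685 (sell NZD at bid) = ZAR 8,067,175.00
ZAR 8,067,175.00 × 0.42219 (sell ZAR at bid) = HKD 3,405,880.61
HKD 3,405,880.61 ÷ 4.5085 (buy NZD at ask) = NZD 755,435.42

Net profit: NZD 435.42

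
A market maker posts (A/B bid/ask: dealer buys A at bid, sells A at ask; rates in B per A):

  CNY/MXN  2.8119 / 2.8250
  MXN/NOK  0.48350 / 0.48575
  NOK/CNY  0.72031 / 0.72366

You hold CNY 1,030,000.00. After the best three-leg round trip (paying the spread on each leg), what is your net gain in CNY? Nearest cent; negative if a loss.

Best loop CNY → NOK → MXN → CNY:
CNY 1,030,000.00 ÷ 0.72366 (buy NOK at ask) = NOK 1,423,320.34
NOK 1,423,320.34 ÷ 0.48575 (buy MXN at ask) = MXN 2,930,149.96
MXN 2,930,149.96 ÷ 2.8250 (buy CNY at ask) = CNY 1,037,221.23

Net profit: CNY 7,221.23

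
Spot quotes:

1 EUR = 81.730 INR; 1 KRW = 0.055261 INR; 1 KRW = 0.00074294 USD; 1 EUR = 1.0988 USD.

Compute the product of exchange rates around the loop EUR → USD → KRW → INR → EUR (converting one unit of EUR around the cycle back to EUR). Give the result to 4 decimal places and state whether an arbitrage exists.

Around EUR → USD → KRW → INR → EUR: 1 × 1.0988 ÷ 0.00074294 × 0.055261 ÷ 81.730 = 1.000005
Product ≈ 1 (deviation 0.000%, within rounding noise).

1.0000 (no arbitrage)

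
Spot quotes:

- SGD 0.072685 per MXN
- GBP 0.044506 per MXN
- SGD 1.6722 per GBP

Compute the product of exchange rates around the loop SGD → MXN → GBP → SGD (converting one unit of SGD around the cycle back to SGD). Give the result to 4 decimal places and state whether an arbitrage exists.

1.0239 (arbitrage exists)

Around SGD → MXN → GBP → SGD: 1 ÷ 0.072685 × 0.044506 × 1.6722 = 1.023910
Product > 1; profitable direction is SGD → MXN → GBP → SGD.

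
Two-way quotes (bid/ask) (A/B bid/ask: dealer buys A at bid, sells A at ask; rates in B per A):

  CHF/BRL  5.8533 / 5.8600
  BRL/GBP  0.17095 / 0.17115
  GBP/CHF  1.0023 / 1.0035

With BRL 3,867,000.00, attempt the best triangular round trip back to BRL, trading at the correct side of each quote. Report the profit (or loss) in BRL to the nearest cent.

Best loop BRL → GBP → CHF → BRL:
BRL 3,867,000.00 × 0.17095 (sell BRL at bid) = GBP 661,063.65
GBP 661,063.65 × 1.0023 (sell GBP at bid) = CHF 662,584.10
CHF 662,584.10 × 5.8533 (sell CHF at bid) = BRL 3,878,303.49

Net profit: BRL 11,303.49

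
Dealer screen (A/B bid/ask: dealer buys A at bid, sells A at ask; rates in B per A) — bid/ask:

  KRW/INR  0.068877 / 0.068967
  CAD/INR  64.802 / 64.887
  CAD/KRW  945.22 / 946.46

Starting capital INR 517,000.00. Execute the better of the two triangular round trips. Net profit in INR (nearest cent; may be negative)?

Net profit: INR 1,728.34

Best loop INR → CAD → KRW → INR:
INR 517,000.00 ÷ 64.887 (buy CAD at ask) = CAD 7,967.70
CAD 7,967.70 × 945.22 (sell CAD at bid) = KRW 7,531,227
KRW 7,531,227 × 0.068877 (sell KRW at bid) = INR 518,728.34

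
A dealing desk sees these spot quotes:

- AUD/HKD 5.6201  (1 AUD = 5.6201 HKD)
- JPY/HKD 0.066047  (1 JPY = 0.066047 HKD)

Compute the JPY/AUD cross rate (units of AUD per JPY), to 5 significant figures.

JPY/AUD = 0.011752

1 JPY × 0.066047 = 0.066047 HKD
0.066047 HKD ÷ 5.6201 = 0.0117519 AUD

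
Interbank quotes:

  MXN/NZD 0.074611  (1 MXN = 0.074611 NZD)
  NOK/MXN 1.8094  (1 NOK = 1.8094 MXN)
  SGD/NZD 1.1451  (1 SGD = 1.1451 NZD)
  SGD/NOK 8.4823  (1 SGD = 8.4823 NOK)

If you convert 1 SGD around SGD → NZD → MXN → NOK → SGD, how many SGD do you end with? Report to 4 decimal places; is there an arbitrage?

Around SGD → NZD → MXN → NOK → SGD: 1 × 1.1451 ÷ 0.074611 ÷ 1.8094 ÷ 8.4823 = 0.999982
Product ≈ 1 (deviation 0.002%, within rounding noise).

1.0000 (no arbitrage)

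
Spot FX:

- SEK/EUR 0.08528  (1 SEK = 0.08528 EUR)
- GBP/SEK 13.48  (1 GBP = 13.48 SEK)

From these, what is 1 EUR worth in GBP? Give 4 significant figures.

EUR/GBP = 0.8699

1 EUR ÷ 0.08528 = 11.7261 SEK
11.7261 SEK ÷ 13.48 = 0.869887 GBP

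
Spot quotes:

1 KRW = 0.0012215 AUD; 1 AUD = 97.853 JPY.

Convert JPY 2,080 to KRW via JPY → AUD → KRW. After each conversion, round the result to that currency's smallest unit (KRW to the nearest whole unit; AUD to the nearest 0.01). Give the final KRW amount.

JPY 2,080 ÷ 97.853 = AUD 21.26
AUD 21.26 ÷ 0.0012215 = KRW 17,405

KRW 17,405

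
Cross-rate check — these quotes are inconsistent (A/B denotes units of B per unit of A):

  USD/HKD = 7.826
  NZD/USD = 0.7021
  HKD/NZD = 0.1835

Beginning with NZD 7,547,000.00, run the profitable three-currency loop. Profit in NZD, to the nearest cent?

Profit: NZD 62,379.34

Profitable loop is NZD → USD → HKD → NZD:
NZD 7,547,000.00 × 0.7021 = USD 5,298,748.70
USD 5,298,748.70 × 7.826 = HKD 41,468,007.33
HKD 41,468,007.33 × 0.1835 = NZD 7,609,379.34
Profit = NZD 7,609,379.34 − NZD 7,547,000.00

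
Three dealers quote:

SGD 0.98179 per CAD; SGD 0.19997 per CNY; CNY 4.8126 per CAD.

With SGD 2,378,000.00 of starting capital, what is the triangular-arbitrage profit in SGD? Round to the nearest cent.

Profitable loop is SGD → CNY → CAD → SGD:
SGD 2,378,000.00 ÷ 0.19997 = CNY 11,891,783.77
CNY 11,891,783.77 ÷ 4.8126 = CAD 2,470,968.66
CAD 2,470,968.66 × 0.98179 = SGD 2,425,972.32
Profit = SGD 2,425,972.32 − SGD 2,378,000.00

Profit: SGD 47,972.32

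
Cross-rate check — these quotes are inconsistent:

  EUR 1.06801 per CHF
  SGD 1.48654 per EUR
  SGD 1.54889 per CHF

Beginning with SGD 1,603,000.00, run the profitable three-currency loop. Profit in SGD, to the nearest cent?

Profitable loop is SGD → CHF → EUR → SGD:
SGD 1,603,000.00 ÷ 1.54889 = CHF 1,034,934.70
CHF 1,034,934.70 × 1.06801 = EUR 1,105,320.60
EUR 1,105,320.60 × 1.48654 = SGD 1,643,103.29
Profit = SGD 1,643,103.29 − SGD 1,603,000.00

Profit: SGD 40,103.29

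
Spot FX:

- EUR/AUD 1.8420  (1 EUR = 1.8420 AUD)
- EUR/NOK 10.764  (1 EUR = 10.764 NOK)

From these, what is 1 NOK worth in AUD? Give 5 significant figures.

NOK/AUD = 0.17113

1 NOK ÷ 10.764 = 0.0929023 EUR
0.0929023 EUR × 1.8420 = 0.171126 AUD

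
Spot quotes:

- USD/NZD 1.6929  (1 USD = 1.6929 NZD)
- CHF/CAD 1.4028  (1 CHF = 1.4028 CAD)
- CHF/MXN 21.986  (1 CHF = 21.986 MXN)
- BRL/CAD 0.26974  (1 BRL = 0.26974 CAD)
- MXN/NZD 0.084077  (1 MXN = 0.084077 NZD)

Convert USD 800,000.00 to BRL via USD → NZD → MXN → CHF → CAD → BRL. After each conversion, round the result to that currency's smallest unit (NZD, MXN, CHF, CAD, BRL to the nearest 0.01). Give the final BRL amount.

BRL 3,810,204.34

USD 800,000.00 × 1.6929 = NZD 1,354,320.00
NZD 1,354,320.00 ÷ 0.084077 = MXN 16,108,091.39
MXN 16,108,091.39 ÷ 21.986 = CHF 732,652.21
CHF 732,652.21 × 1.4028 = CAD 1,027,764.52
CAD 1,027,764.52 ÷ 0.26974 = BRL 3,810,204.34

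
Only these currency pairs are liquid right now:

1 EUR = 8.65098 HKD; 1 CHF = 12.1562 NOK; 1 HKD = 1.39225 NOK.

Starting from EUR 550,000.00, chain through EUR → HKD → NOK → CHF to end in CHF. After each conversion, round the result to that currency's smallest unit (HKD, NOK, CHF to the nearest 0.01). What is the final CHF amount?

EUR 550,000.00 × 8.65098 = HKD 4,758,039.00
HKD 4,758,039.00 × 1.39225 = NOK 6,624,379.80
NOK 6,624,379.80 ÷ 12.1562 = CHF 544,938.37

CHF 544,938.37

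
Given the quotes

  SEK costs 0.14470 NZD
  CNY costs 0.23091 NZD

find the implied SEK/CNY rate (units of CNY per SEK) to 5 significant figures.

SEK/CNY = 0.62665

1 SEK × 0.14470 = 0.1447 NZD
0.1447 NZD ÷ 0.23091 = 0.626651 CNY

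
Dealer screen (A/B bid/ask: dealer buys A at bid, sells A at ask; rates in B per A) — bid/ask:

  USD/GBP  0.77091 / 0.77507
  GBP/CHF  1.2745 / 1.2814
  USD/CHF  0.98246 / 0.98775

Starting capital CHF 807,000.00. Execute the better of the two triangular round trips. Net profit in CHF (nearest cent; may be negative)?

Best loop CHF → USD → GBP → CHF:
CHF 807,000.00 ÷ 0.98775 (buy USD at ask) = USD 817,008.35
USD 817,008.35 × 0.77091 (sell USD at bid) = GBP 629,839.91
GBP 629,839.91 × 1.2745 (sell GBP at bid) = CHF 802,730.96

Net result: CHF -4,269.04 (no profitable arbitrage after spreads)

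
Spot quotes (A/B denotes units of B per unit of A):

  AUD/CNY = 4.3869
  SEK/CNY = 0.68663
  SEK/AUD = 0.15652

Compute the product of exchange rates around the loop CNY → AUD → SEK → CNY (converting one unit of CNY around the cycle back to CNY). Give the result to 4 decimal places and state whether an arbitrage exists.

Around CNY → AUD → SEK → CNY: 1 ÷ 4.3869 ÷ 0.15652 × 0.68663 = 0.999989
Product ≈ 1 (deviation 0.001%, within rounding noise).

1.0000 (no arbitrage)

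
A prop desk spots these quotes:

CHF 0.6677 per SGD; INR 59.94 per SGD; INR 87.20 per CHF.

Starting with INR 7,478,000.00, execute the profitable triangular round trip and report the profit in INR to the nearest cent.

Profitable loop is INR → CHF → SGD → INR:
INR 7,478,000.00 ÷ 87.20 = CHF 85,756.88
CHF 85,756.88 ÷ 0.6677 = SGD 128,436.24
SGD 128,436.24 × 59.94 = INR 7,698,468.52
Profit = INR 7,698,468.52 − INR 7,478,000.00

Profit: INR 220,468.52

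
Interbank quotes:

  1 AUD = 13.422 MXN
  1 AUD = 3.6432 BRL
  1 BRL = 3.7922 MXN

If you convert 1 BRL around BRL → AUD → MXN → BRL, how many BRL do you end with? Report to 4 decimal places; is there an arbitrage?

0.9715 (arbitrage exists)

Around BRL → AUD → MXN → BRL: 1 ÷ 3.6432 × 13.422 ÷ 3.7922 = 0.971500
Product < 1; profitable direction is BRL → MXN → AUD → BRL.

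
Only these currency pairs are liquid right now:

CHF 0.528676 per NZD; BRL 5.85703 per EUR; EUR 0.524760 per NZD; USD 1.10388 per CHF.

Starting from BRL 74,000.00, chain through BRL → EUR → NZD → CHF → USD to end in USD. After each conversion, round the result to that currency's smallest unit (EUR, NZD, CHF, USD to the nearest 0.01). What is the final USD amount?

USD 14,050.92

BRL 74,000.00 ÷ 5.85703 = EUR 12,634.39
EUR 12,634.39 ÷ 0.524760 = NZD 24,076.51
NZD 24,076.51 × 0.528676 = CHF 12,728.67
CHF 12,728.67 × 1.10388 = USD 14,050.92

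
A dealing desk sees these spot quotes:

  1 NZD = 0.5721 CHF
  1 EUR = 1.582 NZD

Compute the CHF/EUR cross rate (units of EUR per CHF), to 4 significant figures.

CHF/EUR = 1.105

1 CHF ÷ 0.5721 = 1.74795 NZD
1.74795 NZD ÷ 1.582 = 1.1049 EUR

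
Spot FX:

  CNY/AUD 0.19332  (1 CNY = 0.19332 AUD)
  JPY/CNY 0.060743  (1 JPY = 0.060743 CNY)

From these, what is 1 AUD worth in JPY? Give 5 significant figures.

AUD/JPY = 85.158

1 AUD ÷ 0.19332 = 5.17277 CNY
5.17277 CNY ÷ 0.060743 = 85.1583 JPY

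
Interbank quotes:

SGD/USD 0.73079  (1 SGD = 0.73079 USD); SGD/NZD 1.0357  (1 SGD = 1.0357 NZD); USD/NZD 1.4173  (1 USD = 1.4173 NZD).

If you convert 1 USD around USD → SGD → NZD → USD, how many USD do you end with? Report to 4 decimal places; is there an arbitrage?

Around USD → SGD → NZD → USD: 1 ÷ 0.73079 × 1.0357 ÷ 1.4173 = 0.999953
Product ≈ 1 (deviation 0.005%, within rounding noise).

1.0000 (no arbitrage)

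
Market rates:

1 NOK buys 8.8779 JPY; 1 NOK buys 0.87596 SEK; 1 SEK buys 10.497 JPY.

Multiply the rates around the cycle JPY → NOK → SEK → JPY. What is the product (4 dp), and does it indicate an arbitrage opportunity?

1.0357 (arbitrage exists)

Around JPY → NOK → SEK → JPY: 1 ÷ 8.8779 × 0.87596 × 10.497 = 1.035713
Product > 1; profitable direction is JPY → NOK → SEK → JPY.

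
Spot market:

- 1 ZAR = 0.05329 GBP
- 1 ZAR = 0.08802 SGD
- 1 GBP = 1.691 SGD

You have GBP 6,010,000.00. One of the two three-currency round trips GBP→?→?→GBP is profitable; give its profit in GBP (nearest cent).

Profit: GBP 142,936.54

Profitable loop is GBP → SGD → ZAR → GBP:
GBP 6,010,000.00 × 1.691 = SGD 10,162,910.00
SGD 10,162,910.00 ÷ 0.08802 = ZAR 115,461,372.42
ZAR 115,461,372.42 × 0.05329 = GBP 6,152,936.54
Profit = GBP 6,152,936.54 − GBP 6,010,000.00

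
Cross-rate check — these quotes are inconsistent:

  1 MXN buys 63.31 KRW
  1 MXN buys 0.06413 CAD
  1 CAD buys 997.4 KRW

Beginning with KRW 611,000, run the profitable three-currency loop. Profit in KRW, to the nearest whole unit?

Profitable loop is KRW → MXN → CAD → KRW:
KRW 611,000 ÷ 63.31 = MXN 9,650.92
MXN 9,650.92 × 0.06413 = CAD 618.91
CAD 618.91 × 997.4 = KRW 617,305
Profit = KRW 617,305 − KRW 611,000

Profit: KRW 6,305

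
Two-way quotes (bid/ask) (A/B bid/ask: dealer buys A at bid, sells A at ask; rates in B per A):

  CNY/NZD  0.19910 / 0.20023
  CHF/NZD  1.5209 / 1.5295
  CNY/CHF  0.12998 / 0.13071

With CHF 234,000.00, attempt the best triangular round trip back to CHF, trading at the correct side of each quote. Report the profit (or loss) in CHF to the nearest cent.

Best loop CHF → CNY → NZD → CHF:
CHF 234,000.00 ÷ 0.13071 (buy CNY at ask) = CNY 1,790,222.63
CNY 1,790,222.63 × 0.19910 (sell CNY at bid) = NZD 356,433.33
NZD 356,433.33 ÷ 1.5295 (buy CHF at ask) = CHF 233,039.11

Net result: CHF -960.89 (no profitable arbitrage after spreads)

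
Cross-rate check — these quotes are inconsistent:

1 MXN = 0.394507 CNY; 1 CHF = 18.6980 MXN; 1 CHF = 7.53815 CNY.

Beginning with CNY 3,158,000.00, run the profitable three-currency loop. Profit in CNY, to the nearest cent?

Profitable loop is CNY → MXN → CHF → CNY:
CNY 3,158,000.00 ÷ 0.394507 = MXN 8,004,927.67
MXN 8,004,927.67 ÷ 18.6980 = CHF 428,116.79
CHF 428,116.79 × 7.53815 = CNY 3,227,208.55
Profit = CNY 3,227,208.55 − CNY 3,158,000.00

Profit: CNY 69,208.55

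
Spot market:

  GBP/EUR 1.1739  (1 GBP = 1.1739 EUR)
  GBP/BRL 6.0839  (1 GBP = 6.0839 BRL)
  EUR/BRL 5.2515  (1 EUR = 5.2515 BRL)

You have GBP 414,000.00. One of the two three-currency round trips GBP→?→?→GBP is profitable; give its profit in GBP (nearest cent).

Profit: GBP 5,500.75

Profitable loop is GBP → EUR → BRL → GBP:
GBP 414,000.00 × 1.1739 = EUR 485,994.60
EUR 485,994.60 × 5.2515 = BRL 2,552,200.64
BRL 2,552,200.64 ÷ 6.0839 = GBP 419,500.75
Profit = GBP 419,500.75 − GBP 414,000.00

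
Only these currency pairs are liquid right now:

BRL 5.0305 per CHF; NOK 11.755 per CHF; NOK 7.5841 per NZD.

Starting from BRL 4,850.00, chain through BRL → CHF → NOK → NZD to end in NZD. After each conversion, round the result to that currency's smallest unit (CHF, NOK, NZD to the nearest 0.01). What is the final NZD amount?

BRL 4,850.00 ÷ 5.0305 = CHF 964.12
CHF 964.12 × 11.755 = NOK 11,333.23
NOK 11,333.23 ÷ 7.5841 = NZD 1,494.34

NZD 1,494.34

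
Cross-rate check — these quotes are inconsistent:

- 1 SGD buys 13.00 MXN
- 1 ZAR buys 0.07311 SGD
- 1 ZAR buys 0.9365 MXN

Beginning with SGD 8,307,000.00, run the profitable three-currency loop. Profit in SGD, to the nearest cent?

Profitable loop is SGD → MXN → ZAR → SGD:
SGD 8,307,000.00 × 13.00 = MXN 107,991,000.00
MXN 107,991,000.00 ÷ 0.9365 = ZAR 115,313,400.96
ZAR 115,313,400.96 × 0.07311 = SGD 8,430,562.74
Profit = SGD 8,430,562.74 − SGD 8,307,000.00

Profit: SGD 123,562.74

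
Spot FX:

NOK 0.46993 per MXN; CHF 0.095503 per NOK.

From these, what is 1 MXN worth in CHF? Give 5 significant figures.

1 MXN × 0.46993 = 0.46993 NOK
0.46993 NOK × 0.095503 = 0.0448797 CHF

MXN/CHF = 0.044880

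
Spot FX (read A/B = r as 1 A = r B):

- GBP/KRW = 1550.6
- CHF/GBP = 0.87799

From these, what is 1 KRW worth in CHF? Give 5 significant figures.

KRW/CHF = 0.00073453

1 KRW ÷ 1550.6 = 0.000644912 GBP
0.000644912 GBP ÷ 0.87799 = 0.000734532 CHF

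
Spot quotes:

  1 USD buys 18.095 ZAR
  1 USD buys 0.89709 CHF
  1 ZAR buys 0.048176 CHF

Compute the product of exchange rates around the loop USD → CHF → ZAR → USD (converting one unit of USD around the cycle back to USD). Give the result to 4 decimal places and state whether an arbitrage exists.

Around USD → CHF → ZAR → USD: 1 × 0.89709 ÷ 0.048176 ÷ 18.095 = 1.029074
Product > 1; profitable direction is USD → CHF → ZAR → USD.

1.0291 (arbitrage exists)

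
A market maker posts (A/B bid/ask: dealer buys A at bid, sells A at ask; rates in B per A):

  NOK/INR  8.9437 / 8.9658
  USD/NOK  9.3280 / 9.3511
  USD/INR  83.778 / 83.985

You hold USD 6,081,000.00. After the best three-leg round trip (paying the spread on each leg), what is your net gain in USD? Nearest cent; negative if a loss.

Best loop USD → INR → NOK → USD:
USD 6,081,000.00 × 83.778 (sell USD at bid) = INR 509,454,018.00
INR 509,454,018.00 ÷ 8.9658 (buy NOK at ask) = NOK 56,821,925.32
NOK 56,821,925.32 ÷ 9.3511 (buy USD at ask) = USD 6,076,496.38

Net result: USD -4,503.62 (no profitable arbitrage after spreads)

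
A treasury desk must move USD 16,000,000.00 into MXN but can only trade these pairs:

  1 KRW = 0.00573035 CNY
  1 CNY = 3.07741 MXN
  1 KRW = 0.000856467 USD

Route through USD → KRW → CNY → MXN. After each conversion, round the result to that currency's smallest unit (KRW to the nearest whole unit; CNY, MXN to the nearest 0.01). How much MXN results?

MXN 329,439,642.50

USD 16,000,000.00 ÷ 0.000856467 = KRW 18,681,396,948
KRW 18,681,396,948 × 0.00573035 = CNY 107,050,943.00
CNY 107,050,943.00 × 3.07741 = MXN 329,439,642.50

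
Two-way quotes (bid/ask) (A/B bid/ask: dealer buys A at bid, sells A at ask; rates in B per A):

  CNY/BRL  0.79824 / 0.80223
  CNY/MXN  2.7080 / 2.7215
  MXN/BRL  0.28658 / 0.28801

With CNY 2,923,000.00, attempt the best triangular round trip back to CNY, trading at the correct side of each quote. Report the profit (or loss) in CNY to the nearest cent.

Best loop CNY → BRL → MXN → CNY:
CNY 2,923,000.00 × 0.79824 (sell CNY at bid) = BRL 2,333,255.52
BRL 2,333,255.52 ÷ 0.28801 (buy MXN at ask) = MXN 8,101,300.37
MXN 8,101,300.37 ÷ 2.7215 (buy CNY at ask) = CNY 2,976,777.65

Net profit: CNY 53,777.65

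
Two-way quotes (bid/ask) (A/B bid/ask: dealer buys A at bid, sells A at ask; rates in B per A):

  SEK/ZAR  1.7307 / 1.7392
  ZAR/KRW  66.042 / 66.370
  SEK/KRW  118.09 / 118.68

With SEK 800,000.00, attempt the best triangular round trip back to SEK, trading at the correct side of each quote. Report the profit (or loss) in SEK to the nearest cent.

Best loop SEK → KRW → ZAR → SEK:
SEK 800,000.00 × 118.09 (sell SEK at bid) = KRW 94,472,000
KRW 94,472,000 ÷ 66.370 (buy ZAR at ask) = ZAR 1,423,414.19
ZAR 1,423,414.19 ÷ 1.7392 (buy SEK at ask) = SEK 818,430.42

Net profit: SEK 18,430.42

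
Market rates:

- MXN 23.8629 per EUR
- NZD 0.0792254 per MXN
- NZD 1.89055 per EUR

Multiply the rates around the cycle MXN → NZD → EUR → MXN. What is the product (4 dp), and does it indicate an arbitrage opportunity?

1.0000 (no arbitrage)

Around MXN → NZD → EUR → MXN: 1 × 0.0792254 ÷ 1.89055 × 23.8629 = 0.999999
Product ≈ 1 (deviation 0.000%, within rounding noise).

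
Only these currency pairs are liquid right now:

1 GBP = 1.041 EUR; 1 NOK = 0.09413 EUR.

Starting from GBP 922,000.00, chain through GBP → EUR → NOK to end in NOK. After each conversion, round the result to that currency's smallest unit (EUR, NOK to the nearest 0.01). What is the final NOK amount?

GBP 922,000.00 × 1.041 = EUR 959,802.00
EUR 959,802.00 ÷ 0.09413 = NOK 10,196,557.95

NOK 10,196,557.95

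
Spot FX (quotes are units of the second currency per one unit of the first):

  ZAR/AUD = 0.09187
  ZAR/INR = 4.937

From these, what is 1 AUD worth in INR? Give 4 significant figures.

1 AUD ÷ 0.09187 = 10.8849 ZAR
10.8849 ZAR × 4.937 = 53.739 INR

AUD/INR = 53.74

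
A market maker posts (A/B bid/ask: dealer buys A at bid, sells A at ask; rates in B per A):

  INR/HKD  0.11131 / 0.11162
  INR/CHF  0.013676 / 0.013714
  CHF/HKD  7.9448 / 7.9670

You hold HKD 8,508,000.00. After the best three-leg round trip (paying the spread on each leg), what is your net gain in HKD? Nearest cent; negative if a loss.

Net profit: HKD 159,676.65

Best loop HKD → CHF → INR → HKD:
HKD 8,508,000.00 ÷ 7.9670 (buy CHF at ask) = CHF 1,067,905.11
CHF 1,067,905.11 ÷ 0.013714 (buy INR at ask) = INR 77,869,703.12
INR 77,869,703.12 × 0.11131 (sell INR at bid) = HKD 8,667,676.65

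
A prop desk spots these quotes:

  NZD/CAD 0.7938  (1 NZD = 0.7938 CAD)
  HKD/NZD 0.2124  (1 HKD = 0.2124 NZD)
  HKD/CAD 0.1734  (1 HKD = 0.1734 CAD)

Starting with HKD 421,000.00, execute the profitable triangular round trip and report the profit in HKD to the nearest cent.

Profit: HKD 11,977.75

Profitable loop is HKD → CAD → NZD → HKD:
HKD 421,000.00 × 0.1734 = CAD 73,001.40
CAD 73,001.40 ÷ 0.7938 = NZD 91,964.47
NZD 91,964.47 ÷ 0.2124 = HKD 432,977.75
Profit = HKD 432,977.75 − HKD 421,000.00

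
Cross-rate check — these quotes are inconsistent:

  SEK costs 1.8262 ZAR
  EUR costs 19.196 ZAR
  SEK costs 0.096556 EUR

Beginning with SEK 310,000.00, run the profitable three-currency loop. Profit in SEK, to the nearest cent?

Profitable loop is SEK → EUR → ZAR → SEK:
SEK 310,000.00 × 0.096556 = EUR 29,932.36
EUR 29,932.36 × 19.196 = ZAR 574,581.58
ZAR 574,581.58 ÷ 1.8262 = SEK 314,632.34
Profit = SEK 314,632.34 − SEK 310,000.00

Profit: SEK 4,632.34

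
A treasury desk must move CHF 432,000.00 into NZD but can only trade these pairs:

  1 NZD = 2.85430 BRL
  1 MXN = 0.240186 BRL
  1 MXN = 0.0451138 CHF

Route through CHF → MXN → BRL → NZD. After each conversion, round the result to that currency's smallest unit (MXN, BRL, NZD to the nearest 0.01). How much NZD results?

NZD 805,790.99

CHF 432,000.00 ÷ 0.0451138 = MXN 9,575,783.91
MXN 9,575,783.91 × 0.240186 = BRL 2,299,969.23
BRL 2,299,969.23 ÷ 2.85430 = NZD 805,790.99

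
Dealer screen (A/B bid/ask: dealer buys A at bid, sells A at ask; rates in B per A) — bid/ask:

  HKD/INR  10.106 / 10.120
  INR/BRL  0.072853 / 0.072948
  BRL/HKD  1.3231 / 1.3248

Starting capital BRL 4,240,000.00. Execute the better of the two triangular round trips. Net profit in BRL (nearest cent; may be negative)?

Best loop BRL → INR → HKD → BRL:
BRL 4,240,000.00 ÷ 0.072948 (buy INR at ask) = INR 58,123,594.89
INR 58,123,594.89 ÷ 10.120 (buy HKD at ask) = HKD 5,743,438.23
HKD 5,743,438.23 ÷ 1.3248 (buy BRL at ask) = BRL 4,335,324.75

Net profit: BRL 95,324.75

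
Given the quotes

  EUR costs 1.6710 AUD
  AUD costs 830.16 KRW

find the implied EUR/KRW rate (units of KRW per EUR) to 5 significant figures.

1 EUR × 1.6710 = 1.671 AUD
1.671 AUD × 830.16 = 1387.2 KRW

EUR/KRW = 1387.2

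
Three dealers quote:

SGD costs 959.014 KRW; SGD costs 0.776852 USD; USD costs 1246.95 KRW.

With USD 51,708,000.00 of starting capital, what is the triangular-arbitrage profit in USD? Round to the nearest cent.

Profit: USD 522,011.40

Profitable loop is USD → KRW → SGD → USD:
USD 51,708,000.00 × 1246.95 = KRW 64,477,290,600
KRW 64,477,290,600 ÷ 959.014 = SGD 67,232,898.16
SGD 67,232,898.16 × 0.776852 = USD 52,230,011.40
Profit = USD 52,230,011.40 − USD 51,708,000.00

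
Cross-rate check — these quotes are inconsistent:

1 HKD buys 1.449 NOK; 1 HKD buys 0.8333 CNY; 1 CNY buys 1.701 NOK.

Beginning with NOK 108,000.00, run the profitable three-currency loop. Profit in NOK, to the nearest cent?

Profitable loop is NOK → CNY → HKD → NOK:
NOK 108,000.00 ÷ 1.701 = CNY 63,492.06
CNY 63,492.06 ÷ 0.8333 = HKD 76,193.52
HKD 76,193.52 × 1.449 = NOK 110,404.42
Profit = NOK 110,404.42 − NOK 108,000.00

Profit: NOK 2,404.42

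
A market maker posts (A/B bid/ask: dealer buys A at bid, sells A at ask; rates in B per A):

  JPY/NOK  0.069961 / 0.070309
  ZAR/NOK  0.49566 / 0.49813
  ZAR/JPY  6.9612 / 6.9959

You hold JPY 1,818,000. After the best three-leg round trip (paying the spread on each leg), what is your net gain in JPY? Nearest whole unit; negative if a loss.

Net profit: JPY 13,991

Best loop JPY → ZAR → NOK → JPY:
JPY 1,818,000 ÷ 6.9959 (buy ZAR at ask) = ZAR 259,866.49
ZAR 259,866.49 × 0.49566 (sell ZAR at bid) = NOK 128,805.43
NOK 128,805.43 ÷ 0.070309 (buy JPY at ask) = JPY 1,831,991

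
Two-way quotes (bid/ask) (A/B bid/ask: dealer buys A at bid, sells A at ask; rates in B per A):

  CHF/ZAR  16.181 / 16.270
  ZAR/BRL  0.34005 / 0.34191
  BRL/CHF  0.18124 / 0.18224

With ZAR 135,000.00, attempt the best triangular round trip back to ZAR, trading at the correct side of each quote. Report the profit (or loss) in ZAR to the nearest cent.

Best loop ZAR → BRL → CHF → ZAR:
ZAR 135,000.00 × 0.34005 (sell ZAR at bid) = BRL 45,906.75
BRL 45,906.75 × 0.18124 (sell BRL at bid) = CHF 8,320.14
CHF 8,320.14 × 16.181 (sell CHF at bid) = ZAR 134,628.18

Net result: ZAR -371.82 (no profitable arbitrage after spreads)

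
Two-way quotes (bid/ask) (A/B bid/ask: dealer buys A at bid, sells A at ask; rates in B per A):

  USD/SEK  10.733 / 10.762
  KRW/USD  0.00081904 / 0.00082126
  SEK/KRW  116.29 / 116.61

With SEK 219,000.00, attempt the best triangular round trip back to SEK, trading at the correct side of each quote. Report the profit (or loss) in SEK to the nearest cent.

Best loop SEK → KRW → USD → SEK:
SEK 219,000.00 × 116.29 (sell SEK at bid) = KRW 25,467,510
KRW 25,467,510 × 0.00081904 (sell KRW at bid) = USD 20,858.91
USD 20,858.91 × 10.733 (sell USD at bid) = SEK 223,878.67

Net profit: SEK 4,878.67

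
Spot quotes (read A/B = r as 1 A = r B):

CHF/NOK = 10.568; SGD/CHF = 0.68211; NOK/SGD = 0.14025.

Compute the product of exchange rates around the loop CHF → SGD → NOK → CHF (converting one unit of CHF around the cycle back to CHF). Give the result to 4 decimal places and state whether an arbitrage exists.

0.9891 (arbitrage exists)

Around CHF → SGD → NOK → CHF: 1 ÷ 0.68211 ÷ 0.14025 ÷ 10.568 = 0.989122
Product < 1; profitable direction is CHF → NOK → SGD → CHF.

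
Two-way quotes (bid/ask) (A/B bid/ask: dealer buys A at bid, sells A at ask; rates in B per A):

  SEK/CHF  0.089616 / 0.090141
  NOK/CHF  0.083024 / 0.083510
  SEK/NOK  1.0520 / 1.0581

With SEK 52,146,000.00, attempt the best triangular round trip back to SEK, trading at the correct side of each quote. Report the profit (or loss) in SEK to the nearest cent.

Best loop SEK → CHF → NOK → SEK:
SEK 52,146,000.00 × 0.089616 (sell SEK at bid) = CHF 4,673,115.94
CHF 4,673,115.94 ÷ 0.083510 (buy NOK at ask) = NOK 55,958,758.66
NOK 55,958,758.66 ÷ 1.0581 (buy SEK at ask) = SEK 52,886,077.56

Net profit: SEK 740,077.56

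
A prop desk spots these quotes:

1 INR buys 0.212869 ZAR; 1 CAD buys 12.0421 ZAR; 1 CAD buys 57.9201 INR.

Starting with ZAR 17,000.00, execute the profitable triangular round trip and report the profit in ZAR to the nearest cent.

Profit: ZAR 405.58

Profitable loop is ZAR → CAD → INR → ZAR:
ZAR 17,000.00 ÷ 12.0421 = CAD 1,411.71
CAD 1,411.71 × 57.9201 = INR 81,766.61
INR 81,766.61 × 0.212869 = ZAR 17,405.58
Profit = ZAR 17,405.58 − ZAR 17,000.00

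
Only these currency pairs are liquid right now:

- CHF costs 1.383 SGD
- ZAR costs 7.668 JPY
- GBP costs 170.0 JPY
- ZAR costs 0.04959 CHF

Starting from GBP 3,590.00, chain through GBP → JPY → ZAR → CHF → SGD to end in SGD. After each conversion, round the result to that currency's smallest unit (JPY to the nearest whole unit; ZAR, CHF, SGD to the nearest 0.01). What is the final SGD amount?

GBP 3,590.00 × 170.0 = JPY 610,300
JPY 610,300 ÷ 7.668 = ZAR 79,590.51
ZAR 79,590.51 × 0.04959 = CHF 3,946.89
CHF 3,946.89 × 1.383 = SGD 5,458.55

SGD 5,458.55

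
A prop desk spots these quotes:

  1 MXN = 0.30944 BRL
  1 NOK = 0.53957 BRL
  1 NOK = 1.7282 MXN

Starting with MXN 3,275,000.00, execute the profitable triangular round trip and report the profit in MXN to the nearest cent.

Profit: MXN 29,369.81

Profitable loop is MXN → NOK → BRL → MXN:
MXN 3,275,000.00 ÷ 1.7282 = NOK 1,895,035.30
NOK 1,895,035.30 × 0.53957 = BRL 1,022,504.20
BRL 1,022,504.20 ÷ 0.30944 = MXN 3,304,369.81
Profit = MXN 3,304,369.81 − MXN 3,275,000.00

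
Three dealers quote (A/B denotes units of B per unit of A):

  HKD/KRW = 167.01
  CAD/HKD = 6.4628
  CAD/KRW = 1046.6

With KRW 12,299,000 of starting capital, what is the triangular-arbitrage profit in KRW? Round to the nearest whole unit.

Profitable loop is KRW → CAD → HKD → KRW:
KRW 12,299,000 ÷ 1046.6 = CAD 11,751.39
CAD 11,751.39 × 6.4628 = HKD 75,946.85
HKD 75,946.85 × 167.01 = KRW 12,683,884
Profit = KRW 12,683,884 − KRW 12,299,000

Profit: KRW 384,884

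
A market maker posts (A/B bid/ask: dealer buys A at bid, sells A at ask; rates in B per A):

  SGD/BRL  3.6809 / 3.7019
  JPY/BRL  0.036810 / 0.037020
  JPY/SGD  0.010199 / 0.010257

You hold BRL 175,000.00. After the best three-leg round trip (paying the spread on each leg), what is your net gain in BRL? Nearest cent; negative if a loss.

Best loop BRL → JPY → SGD → BRL:
BRL 175,000.00 ÷ 0.037020 (buy JPY at ask) = JPY 4,727,175
JPY 4,727,175 × 0.010199 (sell JPY at bid) = SGD 48,212.45
SGD 48,212.45 × 3.6809 (sell SGD at bid) = BRL 177,465.22

Net profit: BRL 2,465.22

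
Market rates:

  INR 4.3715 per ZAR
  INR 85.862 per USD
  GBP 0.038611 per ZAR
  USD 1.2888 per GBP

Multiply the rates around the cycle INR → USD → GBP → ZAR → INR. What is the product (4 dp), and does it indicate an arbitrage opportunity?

Around INR → USD → GBP → ZAR → INR: 1 ÷ 85.862 ÷ 1.2888 ÷ 0.038611 × 4.3715 = 1.023135
Product > 1; profitable direction is INR → USD → GBP → ZAR → INR.

1.0231 (arbitrage exists)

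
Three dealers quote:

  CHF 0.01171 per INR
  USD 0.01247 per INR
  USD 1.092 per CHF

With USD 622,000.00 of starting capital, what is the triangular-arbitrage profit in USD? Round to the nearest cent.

Profit: USD 15,827.83

Profitable loop is USD → INR → CHF → USD:
USD 622,000.00 ÷ 0.01247 = INR 49,879,711.31
INR 49,879,711.31 × 0.01171 = CHF 584,091.42
CHF 584,091.42 × 1.092 = USD 637,827.83
Profit = USD 637,827.83 − USD 622,000.00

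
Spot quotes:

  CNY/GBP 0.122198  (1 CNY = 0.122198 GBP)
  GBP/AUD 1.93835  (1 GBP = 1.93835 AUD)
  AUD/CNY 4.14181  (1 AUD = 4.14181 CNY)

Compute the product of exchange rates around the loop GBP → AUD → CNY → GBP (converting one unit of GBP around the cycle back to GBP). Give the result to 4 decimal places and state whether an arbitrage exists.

Around GBP → AUD → CNY → GBP: 1 × 1.93835 × 4.14181 × 0.122198 = 0.981039
Product < 1; profitable direction is GBP → CNY → AUD → GBP.

0.9810 (arbitrage exists)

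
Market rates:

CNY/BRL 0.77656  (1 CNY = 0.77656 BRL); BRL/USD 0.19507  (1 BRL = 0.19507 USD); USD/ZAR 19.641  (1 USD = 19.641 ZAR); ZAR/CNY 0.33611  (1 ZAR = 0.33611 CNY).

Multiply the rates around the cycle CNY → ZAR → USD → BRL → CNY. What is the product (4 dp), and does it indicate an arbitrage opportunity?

Around CNY → ZAR → USD → BRL → CNY: 1 ÷ 0.33611 ÷ 19.641 ÷ 0.19507 ÷ 0.77656 = 0.999976
Product ≈ 1 (deviation 0.002%, within rounding noise).

1.0000 (no arbitrage)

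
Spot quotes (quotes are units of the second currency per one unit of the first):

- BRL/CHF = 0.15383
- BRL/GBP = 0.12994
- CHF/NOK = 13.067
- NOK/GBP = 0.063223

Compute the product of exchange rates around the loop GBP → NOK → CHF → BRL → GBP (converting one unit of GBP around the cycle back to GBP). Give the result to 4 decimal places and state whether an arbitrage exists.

1.0225 (arbitrage exists)

Around GBP → NOK → CHF → BRL → GBP: 1 ÷ 0.063223 ÷ 13.067 ÷ 0.15383 × 0.12994 = 1.022471
Product > 1; profitable direction is GBP → NOK → CHF → BRL → GBP.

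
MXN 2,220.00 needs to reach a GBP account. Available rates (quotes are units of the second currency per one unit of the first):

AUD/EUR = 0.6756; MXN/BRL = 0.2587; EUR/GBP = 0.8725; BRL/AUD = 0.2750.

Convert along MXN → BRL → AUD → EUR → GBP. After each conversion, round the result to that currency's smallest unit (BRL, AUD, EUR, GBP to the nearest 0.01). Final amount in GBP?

GBP 93.10

MXN 2,220.00 × 0.2587 = BRL 574.31
BRL 574.31 × 0.2750 = AUD 157.94
AUD 157.94 × 0.6756 = EUR 106.70
EUR 106.70 × 0.8725 = GBP 93.10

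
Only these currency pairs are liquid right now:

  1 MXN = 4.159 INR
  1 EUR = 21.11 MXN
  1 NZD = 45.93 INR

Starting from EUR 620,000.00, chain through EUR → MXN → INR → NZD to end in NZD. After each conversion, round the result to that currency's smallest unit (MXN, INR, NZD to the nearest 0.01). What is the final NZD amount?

EUR 620,000.00 × 21.11 = MXN 13,088,200.00
MXN 13,088,200.00 × 4.159 = INR 54,433,823.80
INR 54,433,823.80 ÷ 45.93 = NZD 1,185,147.48

NZD 1,185,147.48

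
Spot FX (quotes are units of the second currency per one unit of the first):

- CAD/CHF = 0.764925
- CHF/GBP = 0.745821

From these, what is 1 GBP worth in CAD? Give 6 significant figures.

1 GBP ÷ 0.745821 = 1.3408 CHF
1.3408 CHF ÷ 0.764925 = 1.75286 CAD

GBP/CAD = 1.75286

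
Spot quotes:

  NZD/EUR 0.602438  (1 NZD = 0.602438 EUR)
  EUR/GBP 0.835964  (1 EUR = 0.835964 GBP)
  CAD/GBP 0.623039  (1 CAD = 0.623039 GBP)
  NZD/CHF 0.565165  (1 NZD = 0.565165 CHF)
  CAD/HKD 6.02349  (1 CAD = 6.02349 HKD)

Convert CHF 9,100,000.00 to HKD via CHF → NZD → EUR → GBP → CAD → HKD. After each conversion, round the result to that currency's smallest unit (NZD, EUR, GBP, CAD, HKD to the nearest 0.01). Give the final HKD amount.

CHF 9,100,000.00 ÷ 0.565165 = NZD 16,101,492.48
NZD 16,101,492.48 × 0.602438 = EUR 9,700,150.93
EUR 9,700,150.93 × 0.835964 = GBP 8,108,976.97
GBP 8,108,976.97 ÷ 0.623039 = CAD 13,015,199.64
CAD 13,015,199.64 × 6.02349 = HKD 78,396,924.88

HKD 78,396,924.88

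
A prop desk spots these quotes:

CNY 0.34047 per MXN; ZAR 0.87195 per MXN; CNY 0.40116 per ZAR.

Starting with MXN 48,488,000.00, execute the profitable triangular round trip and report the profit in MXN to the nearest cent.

Profitable loop is MXN → ZAR → CNY → MXN:
MXN 48,488,000.00 × 0.87195 = ZAR 42,279,111.60
ZAR 42,279,111.60 × 0.40116 = CNY 16,960,688.41
CNY 16,960,688.41 ÷ 0.34047 = MXN 49,815,515.05
Profit = MXN 49,815,515.05 − MXN 48,488,000.00

Profit: MXN 1,327,515.05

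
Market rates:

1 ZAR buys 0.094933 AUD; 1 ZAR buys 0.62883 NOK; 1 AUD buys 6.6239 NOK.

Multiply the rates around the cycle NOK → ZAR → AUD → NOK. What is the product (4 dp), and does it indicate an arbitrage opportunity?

Around NOK → ZAR → AUD → NOK: 1 ÷ 0.62883 × 0.094933 × 6.6239 = 0.999995
Product ≈ 1 (deviation 0.001%, within rounding noise).

1.0000 (no arbitrage)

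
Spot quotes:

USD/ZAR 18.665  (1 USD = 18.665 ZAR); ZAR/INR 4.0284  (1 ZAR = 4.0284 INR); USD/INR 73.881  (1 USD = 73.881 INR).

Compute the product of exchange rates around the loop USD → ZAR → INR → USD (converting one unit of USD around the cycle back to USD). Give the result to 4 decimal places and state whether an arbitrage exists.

1.0177 (arbitrage exists)

Around USD → ZAR → INR → USD: 1 × 18.665 × 4.0284 ÷ 73.881 = 1.017719
Product > 1; profitable direction is USD → ZAR → INR → USD.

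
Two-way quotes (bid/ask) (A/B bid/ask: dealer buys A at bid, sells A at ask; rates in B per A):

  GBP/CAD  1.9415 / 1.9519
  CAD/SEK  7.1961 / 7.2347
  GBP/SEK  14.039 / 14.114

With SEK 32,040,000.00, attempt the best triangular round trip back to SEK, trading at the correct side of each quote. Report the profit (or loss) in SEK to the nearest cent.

Net result: SEK -186,981.75 (no profitable arbitrage after spreads)

Best loop SEK → CAD → GBP → SEK:
SEK 32,040,000.00 ÷ 7.2347 (buy CAD at ask) = CAD 4,428,656.34
CAD 4,428,656.34 ÷ 1.9519 (buy GBP at ask) = GBP 2,268,895.10
GBP 2,268,895.10 × 14.039 (sell GBP at bid) = SEK 31,853,018.25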